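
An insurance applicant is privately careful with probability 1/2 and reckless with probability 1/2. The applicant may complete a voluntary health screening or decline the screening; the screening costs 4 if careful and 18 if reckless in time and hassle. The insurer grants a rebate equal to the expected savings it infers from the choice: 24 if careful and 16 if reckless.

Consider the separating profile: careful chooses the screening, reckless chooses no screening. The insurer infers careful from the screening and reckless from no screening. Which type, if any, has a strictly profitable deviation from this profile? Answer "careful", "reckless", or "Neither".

The screening pays 24; no screening pays 16.
careful: assigned the screening, nets 24 − 4 = 20; deviating to no screening nets 16.
reckless: assigned no screening, nets 16; deviating to the screening nets 24 − 18 = 6.
Both types strictly prefer their assigned action; no profitable deviation.

Neither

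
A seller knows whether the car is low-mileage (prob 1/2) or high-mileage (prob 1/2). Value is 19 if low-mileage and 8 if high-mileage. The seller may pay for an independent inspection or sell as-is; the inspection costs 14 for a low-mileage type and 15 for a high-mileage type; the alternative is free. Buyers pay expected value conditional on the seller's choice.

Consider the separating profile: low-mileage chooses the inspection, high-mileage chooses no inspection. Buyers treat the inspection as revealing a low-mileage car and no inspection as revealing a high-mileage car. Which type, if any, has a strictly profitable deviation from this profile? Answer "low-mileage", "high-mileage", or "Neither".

low-mileage

The inspection pays 19; no inspection pays 8.
low-mileage: assigned the inspection, nets 19 − 14 = 5; deviating to no inspection nets 8.
high-mileage: assigned no inspection, nets 8; deviating to the inspection nets 19 − 15 = 4.
The low-mileage type gains 3 by deviating.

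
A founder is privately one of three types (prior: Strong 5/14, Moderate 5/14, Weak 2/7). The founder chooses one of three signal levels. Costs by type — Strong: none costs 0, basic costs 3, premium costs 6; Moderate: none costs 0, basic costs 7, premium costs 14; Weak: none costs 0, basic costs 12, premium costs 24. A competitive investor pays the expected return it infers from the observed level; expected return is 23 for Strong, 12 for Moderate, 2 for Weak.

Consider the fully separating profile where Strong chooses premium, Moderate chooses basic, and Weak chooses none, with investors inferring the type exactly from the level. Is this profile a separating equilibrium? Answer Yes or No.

No

Separating valuations: premium → 23, basic → 12, none → 2.
Strong (assigned premium): none: 2 − 0 = 2; basic: 12 − 3 = 9; premium: 23 − 6 = 17. Strong stays.
Moderate (assigned basic): none: 2 − 0 = 2; basic: 12 − 7 = 5; premium: 23 − 14 = 9. Moderate prefers premium.
Weak (assigned none): none: 2 − 0 = 2; basic: 12 − 12 = 0; premium: 23 − 24 = -1. Weak stays.
At least one type deviates; the separating profile fails.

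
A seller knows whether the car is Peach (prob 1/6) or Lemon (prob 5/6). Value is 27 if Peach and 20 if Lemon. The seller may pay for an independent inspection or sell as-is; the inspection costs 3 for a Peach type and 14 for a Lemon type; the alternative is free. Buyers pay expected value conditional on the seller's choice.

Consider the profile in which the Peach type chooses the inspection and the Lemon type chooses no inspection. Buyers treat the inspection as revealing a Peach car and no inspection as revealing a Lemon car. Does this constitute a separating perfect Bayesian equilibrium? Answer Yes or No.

Yes

Under these beliefs, the inspection earns price 27 and no inspection earns price 20.
Peach: the inspection nets 27 − 3 = 24; no inspection nets 20. Peach prefers the inspection.
Lemon: the inspection nets 27 − 14 = 13; no inspection nets 20. Lemon prefers no inspection.
Neither type deviates, so the separating profile is an equilibrium.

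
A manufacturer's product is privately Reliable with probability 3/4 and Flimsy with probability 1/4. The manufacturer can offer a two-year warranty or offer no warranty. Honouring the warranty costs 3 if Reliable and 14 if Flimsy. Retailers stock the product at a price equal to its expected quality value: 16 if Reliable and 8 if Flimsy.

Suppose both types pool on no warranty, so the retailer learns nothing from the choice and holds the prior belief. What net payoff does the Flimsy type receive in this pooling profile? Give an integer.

14

Pooled price = 3/4·16 + 1/4·8 = 14.
Flimsy pays no cost for no warranty, so net payoff = 14.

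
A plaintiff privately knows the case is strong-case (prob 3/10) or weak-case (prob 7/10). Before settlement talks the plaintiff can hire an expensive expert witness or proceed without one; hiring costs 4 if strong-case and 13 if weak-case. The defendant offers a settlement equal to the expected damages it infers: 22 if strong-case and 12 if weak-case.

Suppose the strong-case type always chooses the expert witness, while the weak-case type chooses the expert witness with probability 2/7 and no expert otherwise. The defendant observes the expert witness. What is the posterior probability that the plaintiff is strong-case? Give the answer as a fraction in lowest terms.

P(the expert witness) = (3/10)·1 + (7/10)·(2/7) = 1/2.
By Bayes' rule, P(strong-case | the expert witness) = (3/10) / (1/2) = 3/5.

3/5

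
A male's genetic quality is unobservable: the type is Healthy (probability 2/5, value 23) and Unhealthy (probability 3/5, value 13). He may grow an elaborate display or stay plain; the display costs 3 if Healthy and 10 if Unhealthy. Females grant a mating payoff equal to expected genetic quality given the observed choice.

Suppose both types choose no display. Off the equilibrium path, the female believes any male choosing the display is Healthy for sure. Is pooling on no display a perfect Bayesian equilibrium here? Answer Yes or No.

No

On path, the female holds the prior and pays 2/5·23 + 3/5·13 = 17. Off path (the display), believing Healthy, it pays 23.
Healthy: no display nets 17; the display nets 23 − 3 = 20. Healthy would deviate.
Unhealthy: no display nets 17; the display nets 23 − 10 = 13. Unhealthy stays.
A type deviates, so pooling fails.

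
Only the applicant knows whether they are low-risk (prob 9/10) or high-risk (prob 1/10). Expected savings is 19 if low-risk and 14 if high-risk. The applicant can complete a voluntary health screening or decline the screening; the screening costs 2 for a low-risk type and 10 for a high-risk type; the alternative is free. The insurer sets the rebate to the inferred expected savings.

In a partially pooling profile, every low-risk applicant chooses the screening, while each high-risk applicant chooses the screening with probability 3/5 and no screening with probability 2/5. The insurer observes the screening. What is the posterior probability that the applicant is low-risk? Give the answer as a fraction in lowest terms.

15/16

P(the screening) = (9/10)·1 + (1/10)·(3/5) = 24/25.
By Bayes' rule, P(low-risk | the screening) = (9/10) / (24/25) = 15/16.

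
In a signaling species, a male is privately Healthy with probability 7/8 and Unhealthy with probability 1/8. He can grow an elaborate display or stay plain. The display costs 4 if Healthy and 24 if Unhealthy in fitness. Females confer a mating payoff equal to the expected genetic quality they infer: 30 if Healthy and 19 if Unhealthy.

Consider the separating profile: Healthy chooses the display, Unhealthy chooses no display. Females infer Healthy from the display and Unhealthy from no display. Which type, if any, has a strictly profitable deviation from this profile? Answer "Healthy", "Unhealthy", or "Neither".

The display pays 30; no display pays 19.
Healthy: assigned the display, nets 30 − 4 = 26; deviating to no display nets 19.
Unhealthy: assigned no display, nets 19; deviating to the display nets 30 − 24 = 6.
Both types strictly prefer their assigned action; no profitable deviation.

Neither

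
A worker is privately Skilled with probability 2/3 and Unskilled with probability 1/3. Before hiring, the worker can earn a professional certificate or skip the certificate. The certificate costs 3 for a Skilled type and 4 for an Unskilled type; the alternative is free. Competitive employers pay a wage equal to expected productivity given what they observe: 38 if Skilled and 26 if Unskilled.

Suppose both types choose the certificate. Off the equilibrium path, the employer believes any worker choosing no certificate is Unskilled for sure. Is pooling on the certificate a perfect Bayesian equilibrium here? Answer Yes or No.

On path, the employer holds the prior and pays 2/3·38 + 1/3·26 = 34. Off path (no certificate), believing Unskilled, it pays 26.
Skilled: the certificate nets 34 − 3 = 31; no certificate nets 26. Skilled stays.
Unskilled: the certificate nets 34 − 4 = 30; no certificate nets 26. Unskilled stays.
No type deviates, so pooling is sustained.

Yes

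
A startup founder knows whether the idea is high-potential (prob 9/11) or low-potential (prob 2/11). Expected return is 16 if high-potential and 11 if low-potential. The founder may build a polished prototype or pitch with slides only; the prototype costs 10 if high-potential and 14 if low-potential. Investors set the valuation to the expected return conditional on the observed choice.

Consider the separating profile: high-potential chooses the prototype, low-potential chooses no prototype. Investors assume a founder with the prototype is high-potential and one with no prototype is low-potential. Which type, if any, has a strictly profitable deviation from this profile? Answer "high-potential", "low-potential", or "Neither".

high-potential

The prototype pays 16; no prototype pays 11.
high-potential: assigned the prototype, nets 16 − 10 = 6; deviating to no prototype nets 11.
low-potential: assigned no prototype, nets 11; deviating to the prototype nets 16 − 14 = 2.
The high-potential type gains 5 by deviating.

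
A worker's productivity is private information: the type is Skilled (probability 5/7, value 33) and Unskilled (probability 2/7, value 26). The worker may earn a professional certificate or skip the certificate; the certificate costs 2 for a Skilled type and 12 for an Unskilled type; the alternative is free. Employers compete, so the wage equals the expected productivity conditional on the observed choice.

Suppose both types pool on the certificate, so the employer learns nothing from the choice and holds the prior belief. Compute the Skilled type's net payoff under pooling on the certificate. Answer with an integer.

Pooled wage = 5/7·33 + 2/7·26 = 31.
Skilled pays cost 2 for the certificate, so net payoff = 31 − 2 = 29.

29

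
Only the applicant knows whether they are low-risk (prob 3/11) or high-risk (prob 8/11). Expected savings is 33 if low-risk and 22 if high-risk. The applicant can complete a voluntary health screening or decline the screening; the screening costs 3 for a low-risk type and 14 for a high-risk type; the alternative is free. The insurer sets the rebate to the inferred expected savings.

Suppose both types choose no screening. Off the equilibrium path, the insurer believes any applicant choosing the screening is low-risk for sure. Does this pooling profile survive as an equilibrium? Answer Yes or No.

On path, the insurer holds the prior and pays 3/11·33 + 8/11·22 = 25. Off path (the screening), believing low-risk, it pays 33.
low-risk: no screening nets 25; the screening nets 33 − 3 = 30. low-risk would deviate.
high-risk: no screening nets 25; the screening nets 33 − 14 = 19. high-risk stays.
A type deviates, so pooling fails.

No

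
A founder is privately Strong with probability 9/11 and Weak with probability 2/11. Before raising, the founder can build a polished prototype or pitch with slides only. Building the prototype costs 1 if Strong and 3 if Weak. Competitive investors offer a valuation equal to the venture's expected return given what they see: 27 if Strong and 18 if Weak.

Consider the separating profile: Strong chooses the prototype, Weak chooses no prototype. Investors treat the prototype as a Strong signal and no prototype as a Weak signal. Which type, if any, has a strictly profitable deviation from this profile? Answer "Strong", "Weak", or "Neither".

Weak

The prototype pays 27; no prototype pays 18.
Strong: assigned the prototype, nets 27 − 1 = 26; deviating to no prototype nets 18.
Weak: assigned no prototype, nets 18; deviating to the prototype nets 27 − 3 = 24.
The Weak type gains 6 by deviating.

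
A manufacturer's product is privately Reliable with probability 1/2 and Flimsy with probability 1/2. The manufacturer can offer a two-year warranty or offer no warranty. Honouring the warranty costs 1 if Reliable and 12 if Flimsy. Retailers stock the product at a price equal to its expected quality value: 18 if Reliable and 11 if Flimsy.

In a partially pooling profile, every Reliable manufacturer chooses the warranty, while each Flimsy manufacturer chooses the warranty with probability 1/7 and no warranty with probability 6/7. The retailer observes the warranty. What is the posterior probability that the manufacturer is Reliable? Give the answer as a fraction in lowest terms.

P(the warranty) = (1/2)·1 + (1/2)·(1/7) = 4/7.
By Bayes' rule, P(Reliable | the warranty) = (1/2) / (4/7) = 7/8.

7/8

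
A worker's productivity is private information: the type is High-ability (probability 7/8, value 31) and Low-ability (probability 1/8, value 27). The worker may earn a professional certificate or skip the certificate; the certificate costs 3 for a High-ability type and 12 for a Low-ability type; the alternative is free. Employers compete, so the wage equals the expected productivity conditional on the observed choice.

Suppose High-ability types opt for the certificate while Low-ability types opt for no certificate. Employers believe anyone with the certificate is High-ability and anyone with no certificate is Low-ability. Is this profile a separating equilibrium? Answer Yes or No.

Under these beliefs, the certificate earns wage 31 and no certificate earns wage 27.
High-ability: the certificate nets 31 − 3 = 28; no certificate nets 27. High-ability prefers the certificate.
Low-ability: the certificate nets 31 − 12 = 19; no certificate nets 27. Low-ability prefers no certificate.
Neither type deviates, so the separating profile is an equilibrium.

Yes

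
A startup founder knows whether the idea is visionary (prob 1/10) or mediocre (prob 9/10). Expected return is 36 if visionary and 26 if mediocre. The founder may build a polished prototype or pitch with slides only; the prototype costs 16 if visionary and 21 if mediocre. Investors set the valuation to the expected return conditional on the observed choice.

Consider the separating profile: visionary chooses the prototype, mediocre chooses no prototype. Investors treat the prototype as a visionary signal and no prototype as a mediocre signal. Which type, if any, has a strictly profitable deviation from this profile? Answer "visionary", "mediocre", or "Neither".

visionary

The prototype pays 36; no prototype pays 26.
visionary: assigned the prototype, nets 36 − 16 = 20; deviating to no prototype nets 26.
mediocre: assigned no prototype, nets 26; deviating to the prototype nets 36 − 21 = 15.
The visionary type gains 6 by deviating.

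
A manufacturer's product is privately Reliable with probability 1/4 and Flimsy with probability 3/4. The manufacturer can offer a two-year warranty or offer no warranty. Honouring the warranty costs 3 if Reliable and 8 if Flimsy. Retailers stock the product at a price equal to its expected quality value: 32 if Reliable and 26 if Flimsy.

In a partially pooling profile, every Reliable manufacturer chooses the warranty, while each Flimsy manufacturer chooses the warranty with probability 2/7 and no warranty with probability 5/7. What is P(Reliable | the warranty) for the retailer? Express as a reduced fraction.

7/13

P(the warranty) = (1/4)·1 + (3/4)·(2/7) = 13/28.
By Bayes' rule, P(Reliable | the warranty) = (1/4) / (13/28) = 7/13.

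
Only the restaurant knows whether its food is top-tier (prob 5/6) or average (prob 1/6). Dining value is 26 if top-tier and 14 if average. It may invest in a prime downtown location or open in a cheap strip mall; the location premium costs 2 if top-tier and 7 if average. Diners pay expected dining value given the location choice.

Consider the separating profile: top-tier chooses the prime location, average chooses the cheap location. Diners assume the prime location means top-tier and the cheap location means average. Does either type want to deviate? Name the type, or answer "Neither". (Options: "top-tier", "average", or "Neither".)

average

The prime location pays 26; the cheap location pays 14.
top-tier: assigned the prime location, nets 26 − 2 = 24; deviating to the cheap location nets 14.
average: assigned the cheap location, nets 14; deviating to the prime location nets 26 − 7 = 19.
The average type gains 5 by deviating.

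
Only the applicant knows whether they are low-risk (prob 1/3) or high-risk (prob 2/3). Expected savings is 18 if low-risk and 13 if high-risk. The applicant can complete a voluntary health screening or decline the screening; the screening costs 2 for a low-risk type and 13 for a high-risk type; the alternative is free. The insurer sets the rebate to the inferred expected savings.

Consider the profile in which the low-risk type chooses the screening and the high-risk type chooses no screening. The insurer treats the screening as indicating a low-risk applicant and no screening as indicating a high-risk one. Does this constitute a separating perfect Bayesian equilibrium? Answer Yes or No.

Yes

Under these beliefs, the screening earns rebate 18 and no screening earns rebate 13.
low-risk: the screening nets 18 − 2 = 16; no screening nets 13. low-risk prefers the screening.
high-risk: the screening nets 18 − 13 = 5; no screening nets 13. high-risk prefers no screening.
Neither type deviates, so the separating profile is an equilibrium.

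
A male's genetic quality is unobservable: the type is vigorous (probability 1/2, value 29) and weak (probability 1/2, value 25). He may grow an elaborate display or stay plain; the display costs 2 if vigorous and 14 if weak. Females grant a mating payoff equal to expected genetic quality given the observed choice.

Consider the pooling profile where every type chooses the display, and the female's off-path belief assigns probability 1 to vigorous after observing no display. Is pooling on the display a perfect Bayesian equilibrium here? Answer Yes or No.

On path, the female holds the prior and pays 1/2·29 + 1/2·25 = 27. Off path (no display), believing vigorous, it pays 29.
vigorous: the display nets 27 − 2 = 25; no display nets 29. vigorous would deviate.
weak: the display nets 27 − 14 = 13; no display nets 29. weak would deviate.
A type deviates, so pooling fails.

No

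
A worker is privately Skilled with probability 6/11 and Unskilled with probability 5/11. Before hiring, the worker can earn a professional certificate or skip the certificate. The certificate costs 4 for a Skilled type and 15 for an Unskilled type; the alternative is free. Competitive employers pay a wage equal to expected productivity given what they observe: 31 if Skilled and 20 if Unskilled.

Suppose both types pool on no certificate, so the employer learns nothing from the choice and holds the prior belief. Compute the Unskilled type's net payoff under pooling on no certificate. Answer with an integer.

Pooled wage = 6/11·31 + 5/11·20 = 26.
Unskilled pays no cost for no certificate, so net payoff = 26.

26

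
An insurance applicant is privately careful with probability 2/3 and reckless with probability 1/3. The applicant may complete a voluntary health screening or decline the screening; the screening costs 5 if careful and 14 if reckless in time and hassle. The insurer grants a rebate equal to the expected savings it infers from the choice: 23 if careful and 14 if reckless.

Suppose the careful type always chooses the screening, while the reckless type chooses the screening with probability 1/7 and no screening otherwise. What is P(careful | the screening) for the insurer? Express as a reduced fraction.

P(the screening) = (2/3)·1 + (1/3)·(1/7) = 5/7.
By Bayes' rule, P(careful | the screening) = (2/3) / (5/7) = 14/15.

14/15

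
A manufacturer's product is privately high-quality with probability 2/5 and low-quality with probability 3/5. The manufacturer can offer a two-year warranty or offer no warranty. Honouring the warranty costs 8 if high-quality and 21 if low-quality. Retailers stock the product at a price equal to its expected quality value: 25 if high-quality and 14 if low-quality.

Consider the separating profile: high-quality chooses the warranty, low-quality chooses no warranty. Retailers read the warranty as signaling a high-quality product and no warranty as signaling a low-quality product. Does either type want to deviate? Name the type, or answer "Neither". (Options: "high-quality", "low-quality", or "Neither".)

The warranty pays 25; no warranty pays 14.
high-quality: assigned the warranty, nets 25 − 8 = 17; deviating to no warranty nets 14.
low-quality: assigned no warranty, nets 14; deviating to the warranty nets 25 − 21 = 4.
Both types strictly prefer their assigned action; no profitable deviation.

Neither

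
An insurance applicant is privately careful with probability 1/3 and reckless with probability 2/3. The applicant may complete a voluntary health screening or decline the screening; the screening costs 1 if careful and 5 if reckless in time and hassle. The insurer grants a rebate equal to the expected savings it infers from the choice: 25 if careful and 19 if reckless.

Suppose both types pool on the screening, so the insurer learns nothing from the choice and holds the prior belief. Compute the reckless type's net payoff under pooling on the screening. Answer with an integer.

16

Pooled rebate = 1/3·25 + 2/3·19 = 21.
reckless pays cost 5 for the screening, so net payoff = 21 − 5 = 16.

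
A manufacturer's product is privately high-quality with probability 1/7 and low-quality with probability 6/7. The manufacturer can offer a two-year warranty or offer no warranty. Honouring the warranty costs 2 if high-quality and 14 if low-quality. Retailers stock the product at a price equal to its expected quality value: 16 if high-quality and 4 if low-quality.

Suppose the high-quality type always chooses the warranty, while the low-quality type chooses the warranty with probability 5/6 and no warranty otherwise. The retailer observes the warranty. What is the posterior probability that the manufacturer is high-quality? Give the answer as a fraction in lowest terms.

1/6

P(the warranty) = (1/7)·1 + (6/7)·(5/6) = 6/7.
By Bayes' rule, P(high-quality | the warranty) = (1/7) / (6/7) = 1/6.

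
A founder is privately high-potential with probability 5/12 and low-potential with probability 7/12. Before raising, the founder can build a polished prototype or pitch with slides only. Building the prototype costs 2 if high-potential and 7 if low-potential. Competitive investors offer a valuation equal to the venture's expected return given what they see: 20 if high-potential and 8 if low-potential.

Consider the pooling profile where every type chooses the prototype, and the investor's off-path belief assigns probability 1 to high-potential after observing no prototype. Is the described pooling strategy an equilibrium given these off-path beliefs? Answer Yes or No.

On path, the investor holds the prior and pays 5/12·20 + 7/12·8 = 13. Off path (no prototype), believing high-potential, it pays 20.
high-potential: the prototype nets 13 − 2 = 11; no prototype nets 20. high-potential would deviate.
low-potential: the prototype nets 13 − 7 = 6; no prototype nets 20. low-potential would deviate.
A type deviates, so pooling fails.

No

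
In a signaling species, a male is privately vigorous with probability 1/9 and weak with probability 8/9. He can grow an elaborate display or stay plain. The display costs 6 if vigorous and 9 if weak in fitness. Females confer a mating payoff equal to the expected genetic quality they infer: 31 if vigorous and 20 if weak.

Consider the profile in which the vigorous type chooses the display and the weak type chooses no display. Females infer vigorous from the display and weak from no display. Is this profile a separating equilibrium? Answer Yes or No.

Under these beliefs, the display earns mating payoff 31 and no display earns mating payoff 20.
vigorous: the display nets 31 − 6 = 25; no display nets 20. vigorous prefers the display.
weak: the display nets 31 − 9 = 22; no display nets 20. weak would deviate to the display.
weak has a profitable deviation, so the profile is not an equilibrium.

No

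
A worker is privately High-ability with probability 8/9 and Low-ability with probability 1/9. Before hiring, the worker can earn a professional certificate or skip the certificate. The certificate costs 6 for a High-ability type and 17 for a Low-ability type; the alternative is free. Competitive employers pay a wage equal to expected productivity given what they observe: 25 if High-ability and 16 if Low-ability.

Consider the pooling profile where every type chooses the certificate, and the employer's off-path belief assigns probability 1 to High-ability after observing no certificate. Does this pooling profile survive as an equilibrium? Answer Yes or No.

On path, the employer holds the prior and pays 8/9·25 + 1/9·16 = 24. Off path (no certificate), believing High-ability, it pays 25.
High-ability: the certificate nets 24 − 6 = 18; no certificate nets 25. High-ability would deviate.
Low-ability: the certificate nets 24 − 17 = 7; no certificate nets 25. Low-ability would deviate.
A type deviates, so pooling fails.

No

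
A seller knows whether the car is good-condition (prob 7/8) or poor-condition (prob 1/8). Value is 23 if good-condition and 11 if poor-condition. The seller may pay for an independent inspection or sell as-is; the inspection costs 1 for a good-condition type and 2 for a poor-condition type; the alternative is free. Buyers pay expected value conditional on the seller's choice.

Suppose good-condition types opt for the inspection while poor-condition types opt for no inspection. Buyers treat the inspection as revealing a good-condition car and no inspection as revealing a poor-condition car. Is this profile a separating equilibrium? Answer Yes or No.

Under these beliefs, the inspection earns price 23 and no inspection earns price 11.
good-condition: the inspection nets 23 − 1 = 22; no inspection nets 11. good-condition prefers the inspection.
poor-condition: the inspection nets 23 − 2 = 21; no inspection nets 11. poor-condition would deviate to the inspection.
poor-condition has a profitable deviation, so the profile is not an equilibrium.

No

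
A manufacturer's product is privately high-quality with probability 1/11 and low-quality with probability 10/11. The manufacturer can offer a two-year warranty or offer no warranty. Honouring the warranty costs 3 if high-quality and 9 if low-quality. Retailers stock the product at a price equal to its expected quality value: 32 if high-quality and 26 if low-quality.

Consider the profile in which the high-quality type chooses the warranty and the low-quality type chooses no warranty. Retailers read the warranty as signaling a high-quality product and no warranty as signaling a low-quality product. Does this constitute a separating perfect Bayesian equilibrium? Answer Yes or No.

Yes

Under these beliefs, the warranty earns price 32 and no warranty earns price 26.
high-quality: the warranty nets 32 − 3 = 29; no warranty nets 26. high-quality prefers the warranty.
low-quality: the warranty nets 32 − 9 = 23; no warranty nets 26. low-quality prefers no warranty.
Neither type deviates, so the separating profile is an equilibrium.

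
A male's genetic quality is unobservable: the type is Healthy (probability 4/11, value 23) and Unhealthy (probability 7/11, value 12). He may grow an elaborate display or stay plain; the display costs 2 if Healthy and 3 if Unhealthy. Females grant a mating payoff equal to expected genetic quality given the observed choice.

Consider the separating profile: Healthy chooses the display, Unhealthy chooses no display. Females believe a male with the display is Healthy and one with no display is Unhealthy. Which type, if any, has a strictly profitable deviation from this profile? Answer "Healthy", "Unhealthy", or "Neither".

Unhealthy

The display pays 23; no display pays 12.
Healthy: assigned the display, nets 23 − 2 = 21; deviating to no display nets 12.
Unhealthy: assigned no display, nets 12; deviating to the display nets 23 − 3 = 20.
The Unhealthy type gains 8 by deviating.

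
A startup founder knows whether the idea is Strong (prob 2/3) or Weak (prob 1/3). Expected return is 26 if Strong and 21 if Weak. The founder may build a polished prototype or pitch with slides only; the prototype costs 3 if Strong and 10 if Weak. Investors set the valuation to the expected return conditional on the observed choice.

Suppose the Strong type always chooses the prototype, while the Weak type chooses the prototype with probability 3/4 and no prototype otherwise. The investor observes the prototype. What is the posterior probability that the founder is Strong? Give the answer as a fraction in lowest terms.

8/11

P(the prototype) = (2/3)·1 + (1/3)·(3/4) = 11/12.
By Bayes' rule, P(Strong | the prototype) = (2/3) / (11/12) = 8/11.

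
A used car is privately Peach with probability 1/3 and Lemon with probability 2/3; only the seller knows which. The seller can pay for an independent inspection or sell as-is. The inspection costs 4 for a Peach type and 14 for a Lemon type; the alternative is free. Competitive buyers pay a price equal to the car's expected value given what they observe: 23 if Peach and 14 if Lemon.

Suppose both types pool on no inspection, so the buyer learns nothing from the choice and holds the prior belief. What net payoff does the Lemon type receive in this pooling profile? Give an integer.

Pooled price = 1/3·23 + 2/3·14 = 17.
Lemon pays no cost for no inspection, so net payoff = 17.

17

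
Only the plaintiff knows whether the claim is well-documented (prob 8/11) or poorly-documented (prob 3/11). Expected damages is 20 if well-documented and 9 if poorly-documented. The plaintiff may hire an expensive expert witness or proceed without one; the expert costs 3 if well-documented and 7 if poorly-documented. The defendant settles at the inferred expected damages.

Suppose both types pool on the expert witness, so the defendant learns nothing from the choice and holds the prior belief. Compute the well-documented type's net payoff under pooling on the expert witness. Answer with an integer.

Pooled settlement = 8/11·20 + 3/11·9 = 17.
well-documented pays cost 3 for the expert witness, so net payoff = 17 − 3 = 14.

14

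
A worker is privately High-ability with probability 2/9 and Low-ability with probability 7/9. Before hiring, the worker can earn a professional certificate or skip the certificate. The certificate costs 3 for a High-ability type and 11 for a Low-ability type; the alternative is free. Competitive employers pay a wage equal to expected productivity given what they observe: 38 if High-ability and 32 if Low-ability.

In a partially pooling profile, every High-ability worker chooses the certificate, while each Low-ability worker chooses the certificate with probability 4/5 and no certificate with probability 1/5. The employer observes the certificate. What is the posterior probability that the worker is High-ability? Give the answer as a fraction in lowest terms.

P(the certificate) = (2/9)·1 + (7/9)·(4/5) = 38/45.
By Bayes' rule, P(High-ability | the certificate) = (2/9) / (38/45) = 5/19.

5/19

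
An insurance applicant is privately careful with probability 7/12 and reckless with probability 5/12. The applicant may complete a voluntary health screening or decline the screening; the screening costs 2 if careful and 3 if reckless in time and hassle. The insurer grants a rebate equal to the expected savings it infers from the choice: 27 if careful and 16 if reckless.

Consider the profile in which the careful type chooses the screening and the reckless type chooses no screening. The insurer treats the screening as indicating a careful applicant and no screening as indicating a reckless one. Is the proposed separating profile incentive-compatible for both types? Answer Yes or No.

No

Under these beliefs, the screening earns rebate 27 and no screening earns rebate 16.
careful: the screening nets 27 − 2 = 25; no screening nets 16. careful prefers the screening.
reckless: the screening nets 27 − 3 = 24; no screening nets 16. reckless would deviate to the screening.
reckless has a profitable deviation, so the profile is not an equilibrium.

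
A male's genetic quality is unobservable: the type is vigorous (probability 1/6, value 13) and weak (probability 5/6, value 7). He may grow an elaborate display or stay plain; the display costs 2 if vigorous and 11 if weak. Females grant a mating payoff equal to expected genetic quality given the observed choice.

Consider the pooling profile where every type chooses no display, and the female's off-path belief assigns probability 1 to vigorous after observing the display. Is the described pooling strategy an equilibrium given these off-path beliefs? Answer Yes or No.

On path, the female holds the prior and pays 1/6·13 + 5/6·7 = 8. Off path (the display), believing vigorous, it pays 13.
vigorous: no display nets 8; the display nets 13 − 2 = 11. vigorous would deviate.
weak: no display nets 8; the display nets 13 − 11 = 2. weak stays.
A type deviates, so pooling fails.

No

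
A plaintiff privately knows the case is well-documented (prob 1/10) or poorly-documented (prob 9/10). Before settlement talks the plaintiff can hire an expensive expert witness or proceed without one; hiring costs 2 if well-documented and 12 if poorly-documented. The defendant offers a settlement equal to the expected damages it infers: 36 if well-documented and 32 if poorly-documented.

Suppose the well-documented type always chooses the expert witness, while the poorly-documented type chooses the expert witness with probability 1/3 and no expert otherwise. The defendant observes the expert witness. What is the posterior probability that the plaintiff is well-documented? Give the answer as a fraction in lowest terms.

P(the expert witness) = (1/10)·1 + (9/10)·(1/3) = 2/5.
By Bayes' rule, P(well-documented | the expert witness) = (1/10) / (2/5) = 1/4.

1/4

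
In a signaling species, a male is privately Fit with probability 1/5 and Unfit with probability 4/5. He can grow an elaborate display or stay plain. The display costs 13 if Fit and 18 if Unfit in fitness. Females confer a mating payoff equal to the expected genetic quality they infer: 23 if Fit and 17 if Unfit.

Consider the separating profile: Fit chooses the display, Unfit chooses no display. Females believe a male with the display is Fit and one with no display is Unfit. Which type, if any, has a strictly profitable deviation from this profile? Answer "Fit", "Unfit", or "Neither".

Fit

The display pays 23; no display pays 17.
Fit: assigned the display, nets 23 − 13 = 10; deviating to no display nets 17.
Unfit: assigned no display, nets 17; deviating to the display nets 23 − 18 = 5.
The Fit type gains 7 by deviating.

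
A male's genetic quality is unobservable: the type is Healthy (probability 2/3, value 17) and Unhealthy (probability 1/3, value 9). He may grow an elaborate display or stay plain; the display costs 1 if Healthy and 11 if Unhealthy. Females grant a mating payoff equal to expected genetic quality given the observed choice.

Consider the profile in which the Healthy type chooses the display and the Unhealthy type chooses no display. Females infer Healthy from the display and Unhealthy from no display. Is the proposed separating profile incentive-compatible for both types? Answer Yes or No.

Under these beliefs, the display earns mating payoff 17 and no display earns mating payoff 9.
Healthy: the display nets 17 − 1 = 16; no display nets 9. Healthy prefers the display.
Unhealthy: the display nets 17 − 11 = 6; no display nets 9. Unhealthy prefers no display.
Neither type deviates, so the separating profile is an equilibrium.

Yes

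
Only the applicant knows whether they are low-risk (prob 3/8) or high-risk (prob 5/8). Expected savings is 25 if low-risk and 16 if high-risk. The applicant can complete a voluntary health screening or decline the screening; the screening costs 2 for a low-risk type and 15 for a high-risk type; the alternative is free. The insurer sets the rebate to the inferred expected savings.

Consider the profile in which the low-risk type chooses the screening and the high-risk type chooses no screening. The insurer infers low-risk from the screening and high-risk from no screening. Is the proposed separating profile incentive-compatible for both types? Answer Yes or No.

Yes

Under these beliefs, the screening earns rebate 25 and no screening earns rebate 16.
low-risk: the screening nets 25 − 2 = 23; no screening nets 16. low-risk prefers the screening.
high-risk: the screening nets 25 − 15 = 10; no screening nets 16. high-risk prefers no screening.
Neither type deviates, so the separating profile is an equilibrium.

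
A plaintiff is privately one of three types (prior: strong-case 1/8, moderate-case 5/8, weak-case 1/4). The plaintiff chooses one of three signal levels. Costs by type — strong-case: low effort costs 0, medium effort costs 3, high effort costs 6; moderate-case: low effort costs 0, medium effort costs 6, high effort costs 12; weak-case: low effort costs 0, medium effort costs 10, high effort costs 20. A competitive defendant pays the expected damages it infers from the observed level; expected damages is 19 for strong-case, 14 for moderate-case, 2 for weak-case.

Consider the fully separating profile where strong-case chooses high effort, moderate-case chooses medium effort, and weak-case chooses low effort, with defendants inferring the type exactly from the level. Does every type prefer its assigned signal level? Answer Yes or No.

Separating settlements: high effort → 19, medium effort → 14, low effort → 2.
strong-case (assigned high effort): low effort: 2 − 0 = 2; medium effort: 14 − 3 = 11; high effort: 19 − 6 = 13. strong-case stays.
moderate-case (assigned medium effort): low effort: 2 − 0 = 2; medium effort: 14 − 6 = 8; high effort: 19 − 12 = 7. moderate-case stays.
weak-case (assigned low effort): low effort: 2 − 0 = 2; medium effort: 14 − 10 = 4; high effort: 19 − 20 = -1. weak-case prefers medium effort.
At least one type deviates; the separating profile fails.

No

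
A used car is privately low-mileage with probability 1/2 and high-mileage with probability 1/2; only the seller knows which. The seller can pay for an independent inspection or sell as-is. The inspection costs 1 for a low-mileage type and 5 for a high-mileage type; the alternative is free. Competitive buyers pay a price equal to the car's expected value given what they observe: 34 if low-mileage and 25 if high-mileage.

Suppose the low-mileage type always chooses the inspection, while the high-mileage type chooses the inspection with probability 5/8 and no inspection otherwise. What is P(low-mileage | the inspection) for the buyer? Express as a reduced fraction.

8/13

P(the inspection) = (1/2)·1 + (1/2)·(5/8) = 13/16.
By Bayes' rule, P(low-mileage | the inspection) = (1/2) / (13/16) = 8/13.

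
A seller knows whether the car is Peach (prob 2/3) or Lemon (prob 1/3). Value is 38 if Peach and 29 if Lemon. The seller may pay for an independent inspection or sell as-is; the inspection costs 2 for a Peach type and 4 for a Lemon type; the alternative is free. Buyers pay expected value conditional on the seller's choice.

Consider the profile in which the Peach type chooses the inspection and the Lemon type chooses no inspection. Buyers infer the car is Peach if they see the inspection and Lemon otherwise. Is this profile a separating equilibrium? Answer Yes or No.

Under these beliefs, the inspection earns price 38 and no inspection earns price 29.
Peach: the inspection nets 38 − 2 = 36; no inspection nets 29. Peach prefers the inspection.
Lemon: the inspection nets 38 − 4 = 34; no inspection nets 29. Lemon would deviate to the inspection.
Lemon has a profitable deviation, so the profile is not an equilibrium.

No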